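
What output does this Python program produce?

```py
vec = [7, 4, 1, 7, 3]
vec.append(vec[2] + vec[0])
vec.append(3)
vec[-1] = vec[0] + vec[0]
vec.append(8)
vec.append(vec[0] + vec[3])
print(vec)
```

append vec[2]+vec[0] = 1+7 = 8 → [7, 4, 1, 7, 3, 8]
append 3 → [7, 4, 1, 7, 3, 8, 3]
vec[-1] = vec[0]+vec[0] = 7+7 = 14 → [7, 4, 1, 7, 3, 8, 14]
append 8 → [7, 4, 1, 7, 3, 8, 14, 8]
append vec[0]+vec[3] = 7+7 = 14 → [7, 4, 1, 7, 3, 8, 14, 8, 14]

[7, 4, 1, 7, 3, 8, 14, 8, 14]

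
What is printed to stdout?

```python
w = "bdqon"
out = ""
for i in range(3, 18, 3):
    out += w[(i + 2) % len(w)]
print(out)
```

i=3: add w[0]='b' → 'b'
i=6: add w[3]='o' → 'bo'
i=9: add w[1]='d' → 'bod'
i=12: add w[4]='n' → 'bodn'
i=15: add w[2]='q' → 'bodnq'

bodnq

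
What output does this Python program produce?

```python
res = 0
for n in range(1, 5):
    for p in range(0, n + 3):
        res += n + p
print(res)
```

n=1,p=0: res = 0+1 = 1
n=1,p=1: res = 1+2 = 3
n=1,p=2: res = 3+3 = 6
n=1,p=3: res = 6+4 = 10
n=2,p=0: res = 10+2 = 12
n=2,p=1: res = 12+3 = 15
n=2,p=2: res = 15+4 = 19
n=2,p=3: res = 19+5 = 24
n=2,p=4: res = 24+6 = 30
n=3,p=0: res = 30+3 = 33
n=3,p=1: res = 33+4 = 37
n=3,p=2: res = 37+5 = 42
n=3,p=3: res = 42+6 = 48
n=3,p=4: res = 48+7 = 55
n=3,p=5: res = 55+8 = 63
n=4,p=0: res = 63+4 = 67
n=4,p=1: res = 67+5 = 72
n=4,p=2: res = 72+6 = 78
n=4,p=3: res = 78+7 = 85
n=4,p=4: res = 85+8 = 93
n=4,p=5: res = 93+9 = 102
n=4,p=6: res = 102+10 = 112

112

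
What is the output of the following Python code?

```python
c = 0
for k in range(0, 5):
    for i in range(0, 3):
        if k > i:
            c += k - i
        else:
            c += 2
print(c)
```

31

k=0,i=0: not 0>0, c = 0+2 = 2
k=0,i=1: not 0>1, c = 2+2 = 4
k=0,i=2: not 0>2, c = 4+2 = 6
k=1,i=0: 1>0, c = 6+1 = 7
k=1,i=1: not 1>1, c = 7+2 = 9
k=1,i=2: not 1>2, c = 9+2 = 11
k=2,i=0: 2>0, c = 11+2 = 13
k=2,i=1: 2>1, c = 13+1 = 14
k=2,i=2: not 2>2, c = 14+2 = 16
k=3,i=0: 3>0, c = 16+3 = 19
k=3,i=1: 3>1, c = 19+2 = 21
k=3,i=2: 3>2, c = 21+1 = 22
k=4,i=0: 4>0, c = 22+4 = 26
k=4,i=1: 4>1, c = 26+3 = 29
k=4,i=2: 4>2, c = 29+2 = 31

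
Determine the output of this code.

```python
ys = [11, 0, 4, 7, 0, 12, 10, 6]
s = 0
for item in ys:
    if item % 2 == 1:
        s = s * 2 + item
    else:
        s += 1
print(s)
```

37

item=11: odd, s = 0*2+11 = 11
item=0: not odd, s = 11+1 = 12
item=4: not odd, s = 12+1 = 13
item=7: odd, s = 13*2+7 = 33
item=0: not odd, s = 33+1 = 34
item=12: not odd, s = 34+1 = 35
item=10: not odd, s = 35+1 = 36
item=6: not odd, s = 36+1 = 37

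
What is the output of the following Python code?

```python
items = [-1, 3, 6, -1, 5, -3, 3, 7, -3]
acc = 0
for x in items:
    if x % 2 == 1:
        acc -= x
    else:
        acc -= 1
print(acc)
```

x=-1: odd, acc = 0-(-1) = 1
x=3: odd, acc = 1-3 = -2
x=6: not odd, acc = (-2)-1 = -3
x=-1: odd, acc = (-3)-(-1) = -2
x=5: odd, acc = (-2)-5 = -7
x=-3: odd, acc = (-7)-(-3) = -4
x=3: odd, acc = (-4)-3 = -7
x=7: odd, acc = (-7)-7 = -14
x=-3: odd, acc = (-14)-(-3) = -11

-11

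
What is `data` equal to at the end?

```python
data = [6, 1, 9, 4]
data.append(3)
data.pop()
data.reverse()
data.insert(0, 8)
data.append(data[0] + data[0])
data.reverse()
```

[16, 6, 1, 9, 4, 8]

append 3 → [6, 1, 9, 4, 3]
pop() removes 3 → [6, 1, 9, 4]
reverse → [4, 9, 1, 6]
insert 8 at 0 → [8, 4, 9, 1, 6]
append data[0]+data[0] = 8+8 = 16 → [8, 4, 9, 1, 6, 16]
reverse → [16, 6, 1, 9, 4, 8]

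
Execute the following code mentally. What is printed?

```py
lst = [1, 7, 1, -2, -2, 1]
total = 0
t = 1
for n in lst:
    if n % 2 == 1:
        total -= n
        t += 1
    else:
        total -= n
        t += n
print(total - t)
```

n=1: odd, total = 0-1 = -1; t=2
n=7: odd, total = (-1)-7 = -8; t=3
n=1: odd, total = (-8)-1 = -9; t=4
n=-2: not odd, total = (-9)-(-2) = -7; t=2
n=-2: not odd, total = (-7)-(-2) = -5; t=0
n=1: odd, total = (-5)-1 = -6; t=1
total-t = (-6)-1 = -7

-7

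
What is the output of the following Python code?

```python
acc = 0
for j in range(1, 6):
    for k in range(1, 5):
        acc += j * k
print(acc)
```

150

j=1,k=1: acc = 0+1 = 1
j=1,k=2: acc = 1+2 = 3
j=1,k=3: acc = 3+3 = 6
j=1,k=4: acc = 6+4 = 10
j=2,k=1: acc = 10+2 = 12
j=2,k=2: acc = 12+4 = 16
j=2,k=3: acc = 16+6 = 22
j=2,k=4: acc = 22+8 = 30
j=3,k=1: acc = 30+3 = 33
j=3,k=2: acc = 33+6 = 39
j=3,k=3: acc = 39+9 = 48
j=3,k=4: acc = 48+12 = 60
j=4,k=1: acc = 60+4 = 64
j=4,k=2: acc = 64+8 = 72
j=4,k=3: acc = 72+12 = 84
j=4,k=4: acc = 84+16 = 100
j=5,k=1: acc = 100+5 = 105
j=5,k=2: acc = 105+10 = 115
j=5,k=3: acc = 115+15 = 130
j=5,k=4: acc = 130+20 = 150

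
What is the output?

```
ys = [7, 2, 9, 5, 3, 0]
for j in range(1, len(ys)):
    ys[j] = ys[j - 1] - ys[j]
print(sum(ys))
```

j=1: ys[1] = 7-2 = 5 → [7, 5, 9, 5, 3, 0]
j=2: ys[2] = 5-9 = -4 → [7, 5, -4, 5, 3, 0]
j=3: ys[3] = (-4)-5 = -9 → [7, 5, -4, -9, 3, 0]
j=4: ys[4] = (-9)-3 = -12 → [7, 5, -4, -9, -12, 0]
j=5: ys[5] = (-12)-0 = -12 → [7, 5, -4, -9, -12, -12]
sum = -25

-25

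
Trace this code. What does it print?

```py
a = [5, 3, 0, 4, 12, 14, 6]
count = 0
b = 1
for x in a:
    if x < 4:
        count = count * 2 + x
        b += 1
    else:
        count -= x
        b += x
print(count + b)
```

x=5: not <4, count = 0-5 = -5; b=6
x=3: <4, count = (-5)*2+3 = -7; b=7
x=0: <4, count = (-7)*2+0 = -14; b=8
x=4: not <4, count = (-14)-4 = -18; b=12
x=12: not <4, count = (-18)-12 = -30; b=24
x=14: not <4, count = (-30)-14 = -44; b=38
x=6: not <4, count = (-44)-6 = -50; b=44
count+b = (-50)+44 = -6

-6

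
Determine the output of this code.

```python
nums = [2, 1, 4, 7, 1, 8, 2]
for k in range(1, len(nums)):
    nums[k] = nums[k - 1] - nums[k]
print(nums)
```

[2, 1, -3, -10, -11, -19, -21]

k=1: nums[1] = 2-1 = 1 → [2, 1, 4, 7, 1, 8, 2]
k=2: nums[2] = 1-4 = -3 → [2, 1, -3, 7, 1, 8, 2]
k=3: nums[3] = (-3)-7 = -10 → [2, 1, -3, -10, 1, 8, 2]
k=4: nums[4] = (-10)-1 = -11 → [2, 1, -3, -10, -11, 8, 2]
k=5: nums[5] = (-11)-8 = -19 → [2, 1, -3, -10, -11, -19, 2]
k=6: nums[6] = (-19)-2 = -21 → [2, 1, -3, -10, -11, -19, -21]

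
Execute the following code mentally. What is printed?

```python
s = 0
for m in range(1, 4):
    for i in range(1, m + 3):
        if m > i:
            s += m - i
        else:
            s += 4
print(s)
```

m=1,i=1: not 1>1, s = 0+4 = 4
m=1,i=2: not 1>2, s = 4+4 = 8
m=1,i=3: not 1>3, s = 8+4 = 12
m=2,i=1: 2>1, s = 12+1 = 13
m=2,i=2: not 2>2, s = 13+4 = 17
m=2,i=3: not 2>3, s = 17+4 = 21
m=2,i=4: not 2>4, s = 21+4 = 25
m=3,i=1: 3>1, s = 25+2 = 27
m=3,i=2: 3>2, s = 27+1 = 28
m=3,i=3: not 3>3, s = 28+4 = 32
m=3,i=4: not 3>4, s = 32+4 = 36
m=3,i=5: not 3>5, s = 36+4 = 40

40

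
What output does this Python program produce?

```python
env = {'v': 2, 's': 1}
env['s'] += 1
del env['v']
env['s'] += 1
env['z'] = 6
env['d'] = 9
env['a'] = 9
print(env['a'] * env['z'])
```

env['s'] = 1+1 = 2 → {'v': 2, 's': 2}
del 'v' → {'s': 2}
env['s'] = 2+1 = 3 → {'s': 3}
env['z'] = 6 → {'s': 3, 'z': 6}
env['d'] = 9 → {'s': 3, 'z': 6, 'd': 9}
env['a'] = 9 → {'s': 3, 'z': 6, 'd': 9, 'a': 9}
env['a']*env['z'] = 9*6 = 54

54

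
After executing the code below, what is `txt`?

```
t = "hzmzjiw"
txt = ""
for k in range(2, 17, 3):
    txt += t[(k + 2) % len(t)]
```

'jhzwm'

k=2: add t[4]='j' → 'j'
k=5: add t[0]='h' → 'jh'
k=8: add t[3]='z' → 'jhz'
k=11: add t[6]='w' → 'jhzw'
k=14: add t[2]='m' → 'jhzwm'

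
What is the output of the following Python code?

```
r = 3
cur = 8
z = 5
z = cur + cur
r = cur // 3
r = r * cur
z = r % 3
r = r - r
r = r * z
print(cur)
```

8

z = 8+8 = 16
r = 8//3 = 2
r = 2*8 = 16
z = 16%3 = 1
r = 16-16 = 0
r = 0*1 = 0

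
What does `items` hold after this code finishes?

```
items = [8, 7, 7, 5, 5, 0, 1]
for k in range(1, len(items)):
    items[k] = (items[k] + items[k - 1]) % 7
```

[8, 1, 1, 6, 4, 4, 5]

k=1: items[1] = (7+8)%7 = 1 → [8, 1, 7, 5, 5, 0, 1]
k=2: items[2] = (7+1)%7 = 1 → [8, 1, 1, 5, 5, 0, 1]
k=3: items[3] = (5+1)%7 = 6 → [8, 1, 1, 6, 5, 0, 1]
k=4: items[4] = (5+6)%7 = 4 → [8, 1, 1, 6, 4, 0, 1]
k=5: items[5] = (0+4)%7 = 4 → [8, 1, 1, 6, 4, 4, 1]
k=6: items[6] = (1+4)%7 = 5 → [8, 1, 1, 6, 4, 4, 5]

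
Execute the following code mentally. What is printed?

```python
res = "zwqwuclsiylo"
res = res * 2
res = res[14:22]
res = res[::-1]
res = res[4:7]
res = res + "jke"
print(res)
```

cuwjke

repeat ×2 → 'zwqwuclsiylozwqwuclsiylo'
slice [14:22] → 'qwuclsiy'
reverse → 'yislcuwq'
slice [4:7] → 'cuw'
+ 'jke' → 'cuwjke'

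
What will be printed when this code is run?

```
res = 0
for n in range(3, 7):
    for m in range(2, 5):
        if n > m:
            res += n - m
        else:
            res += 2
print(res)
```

25

n=3,m=2: 3>2, res = 0+1 = 1
n=3,m=3: not 3>3, res = 1+2 = 3
n=3,m=4: not 3>4, res = 3+2 = 5
n=4,m=2: 4>2, res = 5+2 = 7
n=4,m=3: 4>3, res = 7+1 = 8
n=4,m=4: not 4>4, res = 8+2 = 10
n=5,m=2: 5>2, res = 10+3 = 13
n=5,m=3: 5>3, res = 13+2 = 15
n=5,m=4: 5>4, res = 15+1 = 16
n=6,m=2: 6>2, res = 16+4 = 20
n=6,m=3: 6>3, res = 20+3 = 23
n=6,m=4: 6>4, res = 23+2 = 25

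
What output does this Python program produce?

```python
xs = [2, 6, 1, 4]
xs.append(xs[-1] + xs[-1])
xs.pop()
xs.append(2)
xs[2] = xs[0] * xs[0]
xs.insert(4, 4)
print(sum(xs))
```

22

append xs[-1]+xs[-1] = 4+4 = 8 → [2, 6, 1, 4, 8]
pop() removes 8 → [2, 6, 1, 4]
append 2 → [2, 6, 1, 4, 2]
xs[2] = xs[0]*xs[0] = 2*2 = 4 → [2, 6, 4, 4, 2]
insert 4 at 4 → [2, 6, 4, 4, 4, 2]
sum = 22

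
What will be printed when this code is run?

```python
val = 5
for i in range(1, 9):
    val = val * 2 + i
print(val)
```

i=1: val = 5*2+1 = 11
i=2: val = 11*2+2 = 24
i=3: val = 24*2+3 = 51
i=4: val = 51*2+4 = 106
i=5: val = 106*2+5 = 217
i=6: val = 217*2+6 = 440
i=7: val = 440*2+7 = 887
i=8: val = 887*2+8 = 1782

1782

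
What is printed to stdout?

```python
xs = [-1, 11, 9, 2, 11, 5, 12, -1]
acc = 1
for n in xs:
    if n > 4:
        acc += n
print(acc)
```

n=-1: not >4
n=11: >4, acc = 1+11 = 12
n=9: >4, acc = 12+9 = 21
n=2: not >4
n=11: >4, acc = 21+11 = 32
n=5: >4, acc = 32+5 = 37
n=12: >4, acc = 37+12 = 49
n=-1: not >4

49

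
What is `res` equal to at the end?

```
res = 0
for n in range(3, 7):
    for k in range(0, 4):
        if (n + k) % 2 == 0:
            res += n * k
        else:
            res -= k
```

40

n=3,k=0: odd sum, res = 0-0 = 0
n=3,k=1: even sum, res = 0+3 = 3
n=3,k=2: odd sum, res = 3-2 = 1
n=3,k=3: even sum, res = 1+9 = 10
n=4,k=0: even sum, res = 10+0 = 10
n=4,k=1: odd sum, res = 10-1 = 9
n=4,k=2: even sum, res = 9+8 = 17
n=4,k=3: odd sum, res = 17-3 = 14
n=5,k=0: odd sum, res = 14-0 = 14
n=5,k=1: even sum, res = 14+5 = 19
n=5,k=2: odd sum, res = 19-2 = 17
n=5,k=3: even sum, res = 17+15 = 32
n=6,k=0: even sum, res = 32+0 = 32
n=6,k=1: odd sum, res = 32-1 = 31
n=6,k=2: even sum, res = 31+12 = 43
n=6,k=3: odd sum, res = 43-3 = 40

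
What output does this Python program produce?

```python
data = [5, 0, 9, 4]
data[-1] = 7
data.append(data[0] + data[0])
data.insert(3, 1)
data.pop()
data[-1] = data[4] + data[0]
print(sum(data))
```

data[-1] = 7 → [5, 0, 9, 7]
append data[0]+data[0] = 5+5 = 10 → [5, 0, 9, 7, 10]
insert 1 at 3 → [5, 0, 9, 1, 7, 10]
pop() removes 10 → [5, 0, 9, 1, 7]
data[-1] = data[4]+data[0] = 7+5 = 12 → [5, 0, 9, 1, 12]
sum = 27

27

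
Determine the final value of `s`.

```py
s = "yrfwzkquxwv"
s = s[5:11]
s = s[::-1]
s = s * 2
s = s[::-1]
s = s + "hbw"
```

'kquxwvkquxwvhbw'

slice [5:11] → 'kquxwv'
reverse → 'vwxuqk'
repeat ×2 → 'vwxuqkvwxuqk'
reverse → 'kquxwvkquxwv'
+ 'hbw' → 'kquxwvkquxwvhbw'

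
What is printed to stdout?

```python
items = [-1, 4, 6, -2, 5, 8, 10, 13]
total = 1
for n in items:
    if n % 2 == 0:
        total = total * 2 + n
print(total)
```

162

n=-1: not even
n=4: even, total = 1*2+4 = 6
n=6: even, total = 6*2+6 = 18
n=-2: even, total = 18*2+(-2) = 34
n=5: not even
n=8: even, total = 34*2+8 = 76
n=10: even, total = 76*2+10 = 162
n=13: not even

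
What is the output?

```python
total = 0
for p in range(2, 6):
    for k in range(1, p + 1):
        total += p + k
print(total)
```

88

p=2,k=1: total = 0+3 = 3
p=2,k=2: total = 3+4 = 7
p=3,k=1: total = 7+4 = 11
p=3,k=2: total = 11+5 = 16
p=3,k=3: total = 16+6 = 22
p=4,k=1: total = 22+5 = 27
p=4,k=2: total = 27+6 = 33
p=4,k=3: total = 33+7 = 40
p=4,k=4: total = 40+8 = 48
p=5,k=1: total = 48+6 = 54
p=5,k=2: total = 54+7 = 61
p=5,k=3: total = 61+8 = 69
p=5,k=4: total = 69+9 = 78
p=5,k=5: total = 78+10 = 88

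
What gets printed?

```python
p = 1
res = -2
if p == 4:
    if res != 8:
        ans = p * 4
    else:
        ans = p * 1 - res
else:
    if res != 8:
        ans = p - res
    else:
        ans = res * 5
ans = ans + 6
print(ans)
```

p=1, res=-2
p == 4 is False; res != 8 is True
→ ans = p - res = 3
ans = 3+6 = 9

9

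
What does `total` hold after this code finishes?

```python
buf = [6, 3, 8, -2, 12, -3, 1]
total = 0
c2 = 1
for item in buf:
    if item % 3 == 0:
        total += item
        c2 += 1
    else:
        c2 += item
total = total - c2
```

6

item=6: %3==0, total = 0+6 = 6; c2=2
item=3: %3==0, total = 6+3 = 9; c2=3
item=8: not %3==0; c2=11
item=-2: not %3==0; c2=9
item=12: %3==0, total = 9+12 = 21; c2=10
item=-3: %3==0, total = 21+(-3) = 18; c2=11
item=1: not %3==0; c2=12
total-c2 = 18-12 = 6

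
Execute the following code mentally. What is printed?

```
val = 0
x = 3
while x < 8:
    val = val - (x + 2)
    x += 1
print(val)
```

-35

x=3: val = 0-5 = -5
x=4: val = (-5)-6 = -11
x=5: val = (-11)-7 = -18
x=6: val = (-18)-8 = -26
x=7: val = (-26)-9 = -35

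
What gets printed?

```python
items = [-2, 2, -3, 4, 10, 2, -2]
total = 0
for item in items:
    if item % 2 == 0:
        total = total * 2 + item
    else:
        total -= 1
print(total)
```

26

item=-2: even, total = 0*2+(-2) = -2
item=2: even, total = (-2)*2+2 = -2
item=-3: not even, total = (-2)-1 = -3
item=4: even, total = (-3)*2+4 = -2
item=10: even, total = (-2)*2+10 = 6
item=2: even, total = 6*2+2 = 14
item=-2: even, total = 14*2+(-2) = 26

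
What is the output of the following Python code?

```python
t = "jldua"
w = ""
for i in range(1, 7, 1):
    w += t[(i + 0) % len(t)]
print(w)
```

lduajl

i=1: add t[1]='l' → 'l'
i=2: add t[2]='d' → 'ld'
i=3: add t[3]='u' → 'ldu'
i=4: add t[4]='a' → 'ldua'
i=5: add t[0]='j' → 'lduaj'
i=6: add t[1]='l' → 'lduajl'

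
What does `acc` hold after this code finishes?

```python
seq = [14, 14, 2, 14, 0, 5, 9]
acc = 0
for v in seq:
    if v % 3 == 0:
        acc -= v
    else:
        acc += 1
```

v=14: not %3==0, acc = 0+1 = 1
v=14: not %3==0, acc = 1+1 = 2
v=2: not %3==0, acc = 2+1 = 3
v=14: not %3==0, acc = 3+1 = 4
v=0: %3==0, acc = 4-0 = 4
v=5: not %3==0, acc = 4+1 = 5
v=9: %3==0, acc = 5-9 = -4

-4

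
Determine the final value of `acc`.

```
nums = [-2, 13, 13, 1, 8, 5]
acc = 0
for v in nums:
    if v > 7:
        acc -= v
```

v=-2: not >7
v=13: >7, acc = 0-13 = -13
v=13: >7, acc = (-13)-13 = -26
v=1: not >7
v=8: >7, acc = (-26)-8 = -34
v=5: not >7

-34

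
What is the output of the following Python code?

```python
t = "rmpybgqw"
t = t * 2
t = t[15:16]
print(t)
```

w

repeat ×2 → 'rmpybgqwrmpybgqw'
slice [15:16] → 'w'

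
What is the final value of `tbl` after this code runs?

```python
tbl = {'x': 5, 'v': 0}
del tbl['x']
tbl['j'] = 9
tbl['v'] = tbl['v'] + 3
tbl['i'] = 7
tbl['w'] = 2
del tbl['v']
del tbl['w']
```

{'j': 9, 'i': 7}

del 'x' → {'v': 0}
tbl['j'] = 9 → {'v': 0, 'j': 9}
tbl['v'] = tbl['v']+3 = 3 → {'v': 3, 'j': 9}
tbl['i'] = 7 → {'v': 3, 'j': 9, 'i': 7}
tbl['w'] = 2 → {'v': 3, 'j': 9, 'i': 7, 'w': 2}
del 'v' → {'j': 9, 'i': 7, 'w': 2}
del 'w' → {'j': 9, 'i': 7}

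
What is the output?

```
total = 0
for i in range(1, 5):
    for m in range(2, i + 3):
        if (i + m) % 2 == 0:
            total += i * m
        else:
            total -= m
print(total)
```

i=1,m=2: odd sum, total = 0-2 = -2
i=1,m=3: even sum, total = (-2)+3 = 1
i=2,m=2: even sum, total = 1+4 = 5
i=2,m=3: odd sum, total = 5-3 = 2
i=2,m=4: even sum, total = 2+8 = 10
i=3,m=2: odd sum, total = 10-2 = 8
i=3,m=3: even sum, total = 8+9 = 17
i=3,m=4: odd sum, total = 17-4 = 13
i=3,m=5: even sum, total = 13+15 = 28
i=4,m=2: even sum, total = 28+8 = 36
i=4,m=3: odd sum, total = 36-3 = 33
i=4,m=4: even sum, total = 33+16 = 49
i=4,m=5: odd sum, total = 49-5 = 44
i=4,m=6: even sum, total = 44+24 = 68

68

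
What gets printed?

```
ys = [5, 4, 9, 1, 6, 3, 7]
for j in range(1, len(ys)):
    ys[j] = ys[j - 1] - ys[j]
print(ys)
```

[5, 1, -8, -9, -15, -18, -25]

j=1: ys[1] = 5-4 = 1 → [5, 1, 9, 1, 6, 3, 7]
j=2: ys[2] = 1-9 = -8 → [5, 1, -8, 1, 6, 3, 7]
j=3: ys[3] = (-8)-1 = -9 → [5, 1, -8, -9, 6, 3, 7]
j=4: ys[4] = (-9)-6 = -15 → [5, 1, -8, -9, -15, 3, 7]
j=5: ys[5] = (-15)-3 = -18 → [5, 1, -8, -9, -15, -18, 7]
j=6: ys[6] = (-18)-7 = -25 → [5, 1, -8, -9, -15, -18, -25]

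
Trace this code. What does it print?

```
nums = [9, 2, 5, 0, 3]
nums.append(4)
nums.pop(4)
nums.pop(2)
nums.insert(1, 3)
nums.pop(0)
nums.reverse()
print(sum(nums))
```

append 4 → [9, 2, 5, 0, 3, 4]
pop(4) removes 3 → [9, 2, 5, 0, 4]
pop(2) removes 5 → [9, 2, 0, 4]
insert 3 at 1 → [9, 3, 2, 0, 4]
pop(0) removes 9 → [3, 2, 0, 4]
reverse → [4, 0, 2, 3]
sum = 9

9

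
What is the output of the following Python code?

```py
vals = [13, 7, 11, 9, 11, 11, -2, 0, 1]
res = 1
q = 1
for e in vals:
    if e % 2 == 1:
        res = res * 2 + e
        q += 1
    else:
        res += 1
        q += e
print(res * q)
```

9018

e=13: odd, res = 1*2+13 = 15; q=2
e=7: odd, res = 15*2+7 = 37; q=3
e=11: odd, res = 37*2+11 = 85; q=4
e=9: odd, res = 85*2+9 = 179; q=5
e=11: odd, res = 179*2+11 = 369; q=6
e=11: odd, res = 369*2+11 = 749; q=7
e=-2: not odd, res = 749+1 = 750; q=5
e=0: not odd, res = 750+1 = 751; q=5
e=1: odd, res = 751*2+1 = 1503; q=6
res*q = 1503*6 = 9018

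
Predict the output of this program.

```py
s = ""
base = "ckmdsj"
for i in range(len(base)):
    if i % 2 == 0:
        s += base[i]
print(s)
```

cms

i=0: add 'c' → 'c'
i=1: skip
i=2: add 'm' → 'cm'
i=3: skip
i=4: add 's' → 'cms'
i=5: skip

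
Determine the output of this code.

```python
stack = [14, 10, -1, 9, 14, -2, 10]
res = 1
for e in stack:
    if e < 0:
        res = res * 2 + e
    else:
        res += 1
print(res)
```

13

e=14: not <0, res = 1+1 = 2
e=10: not <0, res = 2+1 = 3
e=-1: <0, res = 3*2+(-1) = 5
e=9: not <0, res = 5+1 = 6
e=14: not <0, res = 6+1 = 7
e=-2: <0, res = 7*2+(-2) = 12
e=10: not <0, res = 12+1 = 13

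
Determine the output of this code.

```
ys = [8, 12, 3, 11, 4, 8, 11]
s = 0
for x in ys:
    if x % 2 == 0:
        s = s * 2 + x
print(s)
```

x=8: even, s = 0*2+8 = 8
x=12: even, s = 8*2+12 = 28
x=3: not even
x=11: not even
x=4: even, s = 28*2+4 = 60
x=8: even, s = 60*2+8 = 128
x=11: not even

128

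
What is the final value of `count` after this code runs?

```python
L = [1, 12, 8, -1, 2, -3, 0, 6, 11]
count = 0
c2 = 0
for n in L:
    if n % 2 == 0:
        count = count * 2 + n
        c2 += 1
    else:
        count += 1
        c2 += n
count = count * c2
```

n=1: not even, count = 0+1 = 1; c2=1
n=12: even, count = 1*2+12 = 14; c2=2
n=8: even, count = 14*2+8 = 36; c2=3
n=-1: not even, count = 36+1 = 37; c2=2
n=2: even, count = 37*2+2 = 76; c2=3
n=-3: not even, count = 76+1 = 77; c2=0
n=0: even, count = 77*2+0 = 154; c2=1
n=6: even, count = 154*2+6 = 314; c2=2
n=11: not even, count = 314+1 = 315; c2=13
count*c2 = 315*13 = 4095

4095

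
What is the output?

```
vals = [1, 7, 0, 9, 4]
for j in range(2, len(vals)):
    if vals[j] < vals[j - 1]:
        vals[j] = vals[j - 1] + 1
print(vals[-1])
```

10

j=2: 0<7, vals[2] = 7+1 = 8 → [1, 7, 8, 9, 4]
j=3: 9>=8, unchanged → [1, 7, 8, 9, 4]
j=4: 4<9, vals[4] = 9+1 = 10 → [1, 7, 8, 9, 10]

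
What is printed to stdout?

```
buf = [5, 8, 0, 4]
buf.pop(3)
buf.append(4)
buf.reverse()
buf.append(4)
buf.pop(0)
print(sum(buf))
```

17

pop(3) removes 4 → [5, 8, 0]
append 4 → [5, 8, 0, 4]
reverse → [4, 0, 8, 5]
append 4 → [4, 0, 8, 5, 4]
pop(0) removes 4 → [0, 8, 5, 4]
sum = 17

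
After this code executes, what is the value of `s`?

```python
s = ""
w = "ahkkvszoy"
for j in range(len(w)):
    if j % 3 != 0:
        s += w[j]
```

j=0: skip
j=1: add 'h' → 'h'
j=2: add 'k' → 'hk'
j=3: skip
j=4: add 'v' → 'hkv'
j=5: add 's' → 'hkvs'
j=6: skip
j=7: add 'o' → 'hkvso'
j=8: add 'y' → 'hkvsoy'

'hkvsoy'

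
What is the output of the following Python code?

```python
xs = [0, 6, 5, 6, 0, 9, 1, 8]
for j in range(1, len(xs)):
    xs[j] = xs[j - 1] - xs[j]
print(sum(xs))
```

-139

j=1: xs[1] = 0-6 = -6 → [0, -6, 5, 6, 0, 9, 1, 8]
j=2: xs[2] = (-6)-5 = -11 → [0, -6, -11, 6, 0, 9, 1, 8]
j=3: xs[3] = (-11)-6 = -17 → [0, -6, -11, -17, 0, 9, 1, 8]
j=4: xs[4] = (-17)-0 = -17 → [0, -6, -11, -17, -17, 9, 1, 8]
j=5: xs[5] = (-17)-9 = -26 → [0, -6, -11, -17, -17, -26, 1, 8]
j=6: xs[6] = (-26)-1 = -27 → [0, -6, -11, -17, -17, -26, -27, 8]
j=7: xs[7] = (-27)-8 = -35 → [0, -6, -11, -17, -17, -26, -27, -35]
sum = -139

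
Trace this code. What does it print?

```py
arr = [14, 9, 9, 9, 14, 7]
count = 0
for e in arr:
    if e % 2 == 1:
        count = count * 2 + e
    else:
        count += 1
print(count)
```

e=14: not odd, count = 0+1 = 1
e=9: odd, count = 1*2+9 = 11
e=9: odd, count = 11*2+9 = 31
e=9: odd, count = 31*2+9 = 71
e=14: not odd, count = 71+1 = 72
e=7: odd, count = 72*2+7 = 151

151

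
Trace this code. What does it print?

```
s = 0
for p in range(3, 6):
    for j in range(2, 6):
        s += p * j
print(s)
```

p=3,j=2: s = 0+6 = 6
p=3,j=3: s = 6+9 = 15
p=3,j=4: s = 15+12 = 27
p=3,j=5: s = 27+15 = 42
p=4,j=2: s = 42+8 = 50
p=4,j=3: s = 50+12 = 62
p=4,j=4: s = 62+16 = 78
p=4,j=5: s = 78+20 = 98
p=5,j=2: s = 98+10 = 108
p=5,j=3: s = 108+15 = 123
p=5,j=4: s = 123+20 = 143
p=5,j=5: s = 143+25 = 168

168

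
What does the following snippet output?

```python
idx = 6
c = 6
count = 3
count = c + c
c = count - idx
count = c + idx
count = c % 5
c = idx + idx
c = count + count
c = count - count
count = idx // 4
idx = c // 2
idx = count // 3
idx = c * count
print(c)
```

0

count = 6+6 = 12
c = 12-6 = 6
count = 6+6 = 12
count = 6%5 = 1
c = 6+6 = 12
c = 1+1 = 2
c = 1-1 = 0
count = 6//4 = 1
idx = 0//2 = 0
idx = 1//3 = 0
idx = 0*1 = 0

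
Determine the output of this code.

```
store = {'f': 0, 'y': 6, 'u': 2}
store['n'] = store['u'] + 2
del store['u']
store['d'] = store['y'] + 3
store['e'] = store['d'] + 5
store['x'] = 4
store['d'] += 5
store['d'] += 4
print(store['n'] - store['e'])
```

store['n'] = store['u']+2 = 4 → {'f': 0, 'y': 6, 'u': 2, 'n': 4}
del 'u' → {'f': 0, 'y': 6, 'n': 4}
store['d'] = store['y']+3 = 9 → {'f': 0, 'y': 6, 'n': 4, 'd': 9}
store['e'] = store['d']+5 = 14 → {'f': 0, 'y': 6, 'n': 4, 'd': 9, 'e': 14}
store['x'] = 4 → {'f': 0, 'y': 6, 'n': 4, 'd': 9, 'e': 14, 'x': 4}
store['d'] = 9+5 = 14 → {'f': 0, 'y': 6, 'n': 4, 'd': 14, 'e': 14, 'x': 4}
store['d'] = 14+4 = 18 → {'f': 0, 'y': 6, 'n': 4, 'd': 18, 'e': 14, 'x': 4}
store['n']-store['e'] = 4-14 = -10

-10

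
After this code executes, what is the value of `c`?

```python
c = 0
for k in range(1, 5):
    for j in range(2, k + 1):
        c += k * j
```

55

k=2,j=2: c = 0+4 = 4
k=3,j=2: c = 4+6 = 10
k=3,j=3: c = 10+9 = 19
k=4,j=2: c = 19+8 = 27
k=4,j=3: c = 27+12 = 39
k=4,j=4: c = 39+16 = 55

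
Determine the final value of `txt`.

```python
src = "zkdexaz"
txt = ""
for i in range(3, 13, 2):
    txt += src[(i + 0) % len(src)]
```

i=3: add src[3]='e' → 'e'
i=5: add src[5]='a' → 'ea'
i=7: add src[0]='z' → 'eaz'
i=9: add src[2]='d' → 'eazd'
i=11: add src[4]='x' → 'eazdx'

'eazdx'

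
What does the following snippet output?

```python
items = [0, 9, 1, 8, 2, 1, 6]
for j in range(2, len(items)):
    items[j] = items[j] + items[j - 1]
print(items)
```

[0, 9, 10, 18, 20, 21, 27]

j=2: items[2] = 1+9 = 10 → [0, 9, 10, 8, 2, 1, 6]
j=3: items[3] = 8+10 = 18 → [0, 9, 10, 18, 2, 1, 6]
j=4: items[4] = 2+18 = 20 → [0, 9, 10, 18, 20, 1, 6]
j=5: items[5] = 1+20 = 21 → [0, 9, 10, 18, 20, 21, 6]
j=6: items[6] = 6+21 = 27 → [0, 9, 10, 18, 20, 21, 27]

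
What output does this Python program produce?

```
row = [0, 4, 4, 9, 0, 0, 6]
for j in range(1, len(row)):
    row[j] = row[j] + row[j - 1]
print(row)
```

j=1: row[1] = 4+0 = 4 → [0, 4, 4, 9, 0, 0, 6]
j=2: row[2] = 4+4 = 8 → [0, 4, 8, 9, 0, 0, 6]
j=3: row[3] = 9+8 = 17 → [0, 4, 8, 17, 0, 0, 6]
j=4: row[4] = 0+17 = 17 → [0, 4, 8, 17, 17, 0, 6]
j=5: row[5] = 0+17 = 17 → [0, 4, 8, 17, 17, 17, 6]
j=6: row[6] = 6+17 = 23 → [0, 4, 8, 17, 17, 17, 23]

[0, 4, 8, 17, 17, 17, 23]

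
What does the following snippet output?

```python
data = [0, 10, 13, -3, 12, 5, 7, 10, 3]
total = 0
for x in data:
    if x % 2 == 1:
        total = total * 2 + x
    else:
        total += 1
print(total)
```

x=0: not odd, total = 0+1 = 1
x=10: not odd, total = 1+1 = 2
x=13: odd, total = 2*2+13 = 17
x=-3: odd, total = 17*2+(-3) = 31
x=12: not odd, total = 31+1 = 32
x=5: odd, total = 32*2+5 = 69
x=7: odd, total = 69*2+7 = 145
x=10: not odd, total = 145+1 = 146
x=3: odd, total = 146*2+3 = 295

295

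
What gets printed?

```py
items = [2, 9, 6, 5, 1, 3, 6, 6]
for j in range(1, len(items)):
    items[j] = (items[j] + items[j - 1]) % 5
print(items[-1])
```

3

j=1: items[1] = (9+2)%5 = 1 → [2, 1, 6, 5, 1, 3, 6, 6]
j=2: items[2] = (6+1)%5 = 2 → [2, 1, 2, 5, 1, 3, 6, 6]
j=3: items[3] = (5+2)%5 = 2 → [2, 1, 2, 2, 1, 3, 6, 6]
j=4: items[4] = (1+2)%5 = 3 → [2, 1, 2, 2, 3, 3, 6, 6]
j=5: items[5] = (3+3)%5 = 1 → [2, 1, 2, 2, 3, 1, 6, 6]
j=6: items[6] = (6+1)%5 = 2 → [2, 1, 2, 2, 3, 1, 2, 6]
j=7: items[7] = (6+2)%5 = 3 → [2, 1, 2, 2, 3, 1, 2, 3]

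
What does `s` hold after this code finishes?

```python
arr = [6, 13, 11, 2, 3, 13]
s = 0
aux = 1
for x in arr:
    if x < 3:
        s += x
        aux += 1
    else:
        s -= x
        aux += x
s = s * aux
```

-2112

x=6: not <3, s = 0-6 = -6; aux=7
x=13: not <3, s = (-6)-13 = -19; aux=20
x=11: not <3, s = (-19)-11 = -30; aux=31
x=2: <3, s = (-30)+2 = -28; aux=32
x=3: not <3, s = (-28)-3 = -31; aux=35
x=13: not <3, s = (-31)-13 = -44; aux=48
s*aux = (-44)*48 = -2112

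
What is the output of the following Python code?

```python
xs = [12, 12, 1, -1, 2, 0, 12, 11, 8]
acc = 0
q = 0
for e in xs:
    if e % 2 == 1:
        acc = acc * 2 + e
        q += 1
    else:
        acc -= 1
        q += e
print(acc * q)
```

-490

e=12: not odd, acc = 0-1 = -1; q=12
e=12: not odd, acc = (-1)-1 = -2; q=24
e=1: odd, acc = (-2)*2+1 = -3; q=25
e=-1: odd, acc = (-3)*2+(-1) = -7; q=26
e=2: not odd, acc = (-7)-1 = -8; q=28
e=0: not odd, acc = (-8)-1 = -9; q=28
e=12: not odd, acc = (-9)-1 = -10; q=40
e=11: odd, acc = (-10)*2+11 = -9; q=41
e=8: not odd, acc = (-9)-1 = -10; q=49
acc*q = (-10)*49 = -490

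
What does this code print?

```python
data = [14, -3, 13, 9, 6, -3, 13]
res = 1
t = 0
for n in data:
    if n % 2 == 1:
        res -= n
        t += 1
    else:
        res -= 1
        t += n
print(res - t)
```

-55

n=14: not odd, res = 1-1 = 0; t=14
n=-3: odd, res = 0-(-3) = 3; t=15
n=13: odd, res = 3-13 = -10; t=16
n=9: odd, res = (-10)-9 = -19; t=17
n=6: not odd, res = (-19)-1 = -20; t=23
n=-3: odd, res = (-20)-(-3) = -17; t=24
n=13: odd, res = (-17)-13 = -30; t=25
res-t = (-30)-25 = -55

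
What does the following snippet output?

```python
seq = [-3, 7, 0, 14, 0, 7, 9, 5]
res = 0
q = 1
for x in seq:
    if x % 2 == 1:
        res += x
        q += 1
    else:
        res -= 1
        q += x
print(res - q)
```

2

x=-3: odd, res = 0+(-3) = -3; q=2
x=7: odd, res = (-3)+7 = 4; q=3
x=0: not odd, res = 4-1 = 3; q=3
x=14: not odd, res = 3-1 = 2; q=17
x=0: not odd, res = 2-1 = 1; q=17
x=7: odd, res = 1+7 = 8; q=18
x=9: odd, res = 8+9 = 17; q=19
x=5: odd, res = 17+5 = 22; q=20
res-q = 22-20 = 2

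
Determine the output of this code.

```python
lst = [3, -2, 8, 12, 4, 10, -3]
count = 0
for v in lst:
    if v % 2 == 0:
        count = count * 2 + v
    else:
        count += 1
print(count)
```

v=3: not even, count = 0+1 = 1
v=-2: even, count = 1*2+(-2) = 0
v=8: even, count = 0*2+8 = 8
v=12: even, count = 8*2+12 = 28
v=4: even, count = 28*2+4 = 60
v=10: even, count = 60*2+10 = 130
v=-3: not even, count = 130+1 = 131

131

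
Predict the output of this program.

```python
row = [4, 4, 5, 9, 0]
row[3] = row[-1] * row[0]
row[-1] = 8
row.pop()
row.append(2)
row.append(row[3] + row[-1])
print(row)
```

row[3] = row[-1]*row[0] = 0*4 = 0 → [4, 4, 5, 0, 0]
row[-1] = 8 → [4, 4, 5, 0, 8]
pop() removes 8 → [4, 4, 5, 0]
append 2 → [4, 4, 5, 0, 2]
append row[3]+row[-1] = 0+2 = 2 → [4, 4, 5, 0, 2, 2]

[4, 4, 5, 0, 2, 2]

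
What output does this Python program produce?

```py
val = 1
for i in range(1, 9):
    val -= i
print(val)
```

-35

i=1: val = 1-1 = 0
i=2: val = 0-2 = -2
i=3: val = (-2)-3 = -5
i=4: val = (-5)-4 = -9
i=5: val = (-9)-5 = -14
i=6: val = (-14)-6 = -20
i=7: val = (-20)-7 = -27
i=8: val = (-27)-8 = -35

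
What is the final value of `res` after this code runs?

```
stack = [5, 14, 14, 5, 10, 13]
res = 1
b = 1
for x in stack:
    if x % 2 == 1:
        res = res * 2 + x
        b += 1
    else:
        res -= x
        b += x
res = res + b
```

x=5: odd, res = 1*2+5 = 7; b=2
x=14: not odd, res = 7-14 = -7; b=16
x=14: not odd, res = (-7)-14 = -21; b=30
x=5: odd, res = (-21)*2+5 = -37; b=31
x=10: not odd, res = (-37)-10 = -47; b=41
x=13: odd, res = (-47)*2+13 = -81; b=42
res+b = (-81)+42 = -39

-39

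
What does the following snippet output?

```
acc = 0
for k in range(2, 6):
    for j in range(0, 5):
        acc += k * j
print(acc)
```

k=2,j=0: acc = 0+0 = 0
k=2,j=1: acc = 0+2 = 2
k=2,j=2: acc = 2+4 = 6
k=2,j=3: acc = 6+6 = 12
k=2,j=4: acc = 12+8 = 20
k=3,j=0: acc = 20+0 = 20
k=3,j=1: acc = 20+3 = 23
k=3,j=2: acc = 23+6 = 29
k=3,j=3: acc = 29+9 = 38
k=3,j=4: acc = 38+12 = 50
k=4,j=0: acc = 50+0 = 50
k=4,j=1: acc = 50+4 = 54
k=4,j=2: acc = 54+8 = 62
k=4,j=3: acc = 62+12 = 74
k=4,j=4: acc = 74+16 = 90
k=5,j=0: acc = 90+0 = 90
k=5,j=1: acc = 90+5 = 95
k=5,j=2: acc = 95+10 = 105
k=5,j=3: acc = 105+15 = 120
k=5,j=4: acc = 120+20 = 140

140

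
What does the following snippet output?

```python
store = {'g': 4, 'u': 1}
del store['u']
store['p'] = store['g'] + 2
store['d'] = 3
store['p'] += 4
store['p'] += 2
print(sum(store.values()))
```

del 'u' → {'g': 4}
store['p'] = store['g']+2 = 6 → {'g': 4, 'p': 6}
store['d'] = 3 → {'g': 4, 'p': 6, 'd': 3}
store['p'] = 6+4 = 10 → {'g': 4, 'p': 10, 'd': 3}
store['p'] = 10+2 = 12 → {'g': 4, 'p': 12, 'd': 3}
sum of values = 19

19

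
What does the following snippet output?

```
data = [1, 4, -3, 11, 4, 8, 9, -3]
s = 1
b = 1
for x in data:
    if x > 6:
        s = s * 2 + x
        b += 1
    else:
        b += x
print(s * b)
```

x=1: not >6; b=2
x=4: not >6; b=6
x=-3: not >6; b=3
x=11: >6, s = 1*2+11 = 13; b=4
x=4: not >6; b=8
x=8: >6, s = 13*2+8 = 34; b=9
x=9: >6, s = 34*2+9 = 77; b=10
x=-3: not >6; b=7
s*b = 77*7 = 539

539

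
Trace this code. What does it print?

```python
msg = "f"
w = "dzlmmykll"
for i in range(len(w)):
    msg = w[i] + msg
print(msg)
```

llkymmlzdf

i=0: prepend 'd' → 'df'
i=1: prepend 'z' → 'zdf'
i=2: prepend 'l' → 'lzdf'
i=3: prepend 'm' → 'mlzdf'
i=4: prepend 'm' → 'mmlzdf'
i=5: prepend 'y' → 'ymmlzdf'
i=6: prepend 'k' → 'kymmlzdf'
i=7: prepend 'l' → 'lkymmlzdf'
i=8: prepend 'l' → 'llkymmlzdf'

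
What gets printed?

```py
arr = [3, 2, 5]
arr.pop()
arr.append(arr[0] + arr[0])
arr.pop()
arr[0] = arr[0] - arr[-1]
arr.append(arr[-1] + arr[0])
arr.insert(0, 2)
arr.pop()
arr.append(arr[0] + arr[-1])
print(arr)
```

[2, 1, 2, 4]

pop() removes 5 → [3, 2]
append arr[0]+arr[0] = 3+3 = 6 → [3, 2, 6]
pop() removes 6 → [3, 2]
arr[0] = arr[0]-arr[-1] = 3-2 = 1 → [1, 2]
append arr[-1]+arr[0] = 2+1 = 3 → [1, 2, 3]
insert 2 at 0 → [2, 1, 2, 3]
pop() removes 3 → [2, 1, 2]
append arr[0]+arr[-1] = 2+2 = 4 → [2, 1, 2, 4]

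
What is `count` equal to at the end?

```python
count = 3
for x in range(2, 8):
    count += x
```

x=2: count = 3+2 = 5
x=3: count = 5+3 = 8
x=4: count = 8+4 = 12
x=5: count = 12+5 = 17
x=6: count = 17+6 = 23
x=7: count = 23+7 = 30

30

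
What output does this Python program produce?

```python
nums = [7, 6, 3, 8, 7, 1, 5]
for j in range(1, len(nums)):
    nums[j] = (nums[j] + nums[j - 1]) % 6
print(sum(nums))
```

j=1: nums[1] = (6+7)%6 = 1 → [7, 1, 3, 8, 7, 1, 5]
j=2: nums[2] = (3+1)%6 = 4 → [7, 1, 4, 8, 7, 1, 5]
j=3: nums[3] = (8+4)%6 = 0 → [7, 1, 4, 0, 7, 1, 5]
j=4: nums[4] = (7+0)%6 = 1 → [7, 1, 4, 0, 1, 1, 5]
j=5: nums[5] = (1+1)%6 = 2 → [7, 1, 4, 0, 1, 2, 5]
j=6: nums[6] = (5+2)%6 = 1 → [7, 1, 4, 0, 1, 2, 1]
sum = 16

16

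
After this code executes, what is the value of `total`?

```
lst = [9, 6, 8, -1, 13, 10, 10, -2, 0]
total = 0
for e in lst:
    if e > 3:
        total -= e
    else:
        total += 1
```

-53

e=9: >3, total = 0-9 = -9
e=6: >3, total = (-9)-6 = -15
e=8: >3, total = (-15)-8 = -23
e=-1: not >3, total = (-23)+1 = -22
e=13: >3, total = (-22)-13 = -35
e=10: >3, total = (-35)-10 = -45
e=10: >3, total = (-45)-10 = -55
e=-2: not >3, total = (-55)+1 = -54
e=0: not >3, total = (-54)+1 = -53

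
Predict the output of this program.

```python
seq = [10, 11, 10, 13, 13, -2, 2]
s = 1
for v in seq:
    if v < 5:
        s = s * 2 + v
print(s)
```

v=10: not <5
v=11: not <5
v=10: not <5
v=13: not <5
v=13: not <5
v=-2: <5, s = 1*2+(-2) = 0
v=2: <5, s = 0*2+2 = 2

2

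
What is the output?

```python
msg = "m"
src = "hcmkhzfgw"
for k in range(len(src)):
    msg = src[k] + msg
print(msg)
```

k=0: prepend 'h' → 'hm'
k=1: prepend 'c' → 'chm'
k=2: prepend 'm' → 'mchm'
k=3: prepend 'k' → 'kmchm'
k=4: prepend 'h' → 'hkmchm'
k=5: prepend 'z' → 'zhkmchm'
k=6: prepend 'f' → 'fzhkmchm'
k=7: prepend 'g' → 'gfzhkmchm'
k=8: prepend 'w' → 'wgfzhkmchm'

wgfzhkmchm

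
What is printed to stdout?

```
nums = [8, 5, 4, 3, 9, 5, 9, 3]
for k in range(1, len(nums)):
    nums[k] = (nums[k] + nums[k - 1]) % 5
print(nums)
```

k=1: nums[1] = (5+8)%5 = 3 → [8, 3, 4, 3, 9, 5, 9, 3]
k=2: nums[2] = (4+3)%5 = 2 → [8, 3, 2, 3, 9, 5, 9, 3]
k=3: nums[3] = (3+2)%5 = 0 → [8, 3, 2, 0, 9, 5, 9, 3]
k=4: nums[4] = (9+0)%5 = 4 → [8, 3, 2, 0, 4, 5, 9, 3]
k=5: nums[5] = (5+4)%5 = 4 → [8, 3, 2, 0, 4, 4, 9, 3]
k=6: nums[6] = (9+4)%5 = 3 → [8, 3, 2, 0, 4, 4, 3, 3]
k=7: nums[7] = (3+3)%5 = 1 → [8, 3, 2, 0, 4, 4, 3, 1]

[8, 3, 2, 0, 4, 4, 3, 1]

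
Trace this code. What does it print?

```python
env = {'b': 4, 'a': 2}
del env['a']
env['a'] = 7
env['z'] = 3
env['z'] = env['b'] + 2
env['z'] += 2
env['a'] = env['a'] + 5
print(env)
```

{'b': 4, 'a': 12, 'z': 8}

del 'a' → {'b': 4}
env['a'] = 7 → {'b': 4, 'a': 7}
env['z'] = 3 → {'b': 4, 'a': 7, 'z': 3}
env['z'] = env['b']+2 = 6 → {'b': 4, 'a': 7, 'z': 6}
env['z'] = 6+2 = 8 → {'b': 4, 'a': 7, 'z': 8}
env['a'] = env['a']+5 = 12 → {'b': 4, 'a': 12, 'z': 8}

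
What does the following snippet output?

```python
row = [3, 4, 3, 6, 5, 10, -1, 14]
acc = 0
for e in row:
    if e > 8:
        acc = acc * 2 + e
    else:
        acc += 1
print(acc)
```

56

e=3: not >8, acc = 0+1 = 1
e=4: not >8, acc = 1+1 = 2
e=3: not >8, acc = 2+1 = 3
e=6: not >8, acc = 3+1 = 4
e=5: not >8, acc = 4+1 = 5
e=10: >8, acc = 5*2+10 = 20
e=-1: not >8, acc = 20+1 = 21
e=14: >8, acc = 21*2+14 = 56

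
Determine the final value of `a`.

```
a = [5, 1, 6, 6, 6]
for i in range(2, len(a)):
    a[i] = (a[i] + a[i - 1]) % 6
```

i=2: a[2] = (6+1)%6 = 1 → [5, 1, 1, 6, 6]
i=3: a[3] = (6+1)%6 = 1 → [5, 1, 1, 1, 6]
i=4: a[4] = (6+1)%6 = 1 → [5, 1, 1, 1, 1]

[5, 1, 1, 1, 1]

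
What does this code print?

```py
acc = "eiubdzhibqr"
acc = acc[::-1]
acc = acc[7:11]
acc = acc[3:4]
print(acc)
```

e

reverse → 'rqbihzdbuie'
slice [7:11] → 'buie'
slice [3:4] → 'e'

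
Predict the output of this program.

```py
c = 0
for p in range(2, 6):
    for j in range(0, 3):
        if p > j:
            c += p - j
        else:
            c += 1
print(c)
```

31

p=2,j=0: 2>0, c = 0+2 = 2
p=2,j=1: 2>1, c = 2+1 = 3
p=2,j=2: not 2>2, c = 3+1 = 4
p=3,j=0: 3>0, c = 4+3 = 7
p=3,j=1: 3>1, c = 7+2 = 9
p=3,j=2: 3>2, c = 9+1 = 10
p=4,j=0: 4>0, c = 10+4 = 14
p=4,j=1: 4>1, c = 14+3 = 17
p=4,j=2: 4>2, c = 17+2 = 19
p=5,j=0: 5>0, c = 19+5 = 24
p=5,j=1: 5>1, c = 24+4 = 28
p=5,j=2: 5>2, c = 28+3 = 31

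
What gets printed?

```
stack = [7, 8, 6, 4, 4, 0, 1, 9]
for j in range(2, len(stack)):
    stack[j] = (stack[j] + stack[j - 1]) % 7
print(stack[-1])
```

j=2: stack[2] = (6+8)%7 = 0 → [7, 8, 0, 4, 4, 0, 1, 9]
j=3: stack[3] = (4+0)%7 = 4 → [7, 8, 0, 4, 4, 0, 1, 9]
j=4: stack[4] = (4+4)%7 = 1 → [7, 8, 0, 4, 1, 0, 1, 9]
j=5: stack[5] = (0+1)%7 = 1 → [7, 8, 0, 4, 1, 1, 1, 9]
j=6: stack[6] = (1+1)%7 = 2 → [7, 8, 0, 4, 1, 1, 2, 9]
j=7: stack[7] = (9+2)%7 = 4 → [7, 8, 0, 4, 1, 1, 2, 4]

4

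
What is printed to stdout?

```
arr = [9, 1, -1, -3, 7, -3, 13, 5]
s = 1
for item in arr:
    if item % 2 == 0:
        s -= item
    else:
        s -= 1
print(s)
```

-7

item=9: not even, s = 1-1 = 0
item=1: not even, s = 0-1 = -1
item=-1: not even, s = (-1)-1 = -2
item=-3: not even, s = (-2)-1 = -3
item=7: not even, s = (-3)-1 = -4
item=-3: not even, s = (-4)-1 = -5
item=13: not even, s = (-5)-1 = -6
item=5: not even, s = (-6)-1 = -7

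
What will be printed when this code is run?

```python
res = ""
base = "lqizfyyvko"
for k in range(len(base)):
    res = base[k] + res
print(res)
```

okvyyfziql

k=0: prepend 'l' → 'l'
k=1: prepend 'q' → 'ql'
k=2: prepend 'i' → 'iql'
k=3: prepend 'z' → 'ziql'
k=4: prepend 'f' → 'fziql'
k=5: prepend 'y' → 'yfziql'
k=6: prepend 'y' → 'yyfziql'
k=7: prepend 'v' → 'vyyfziql'
k=8: prepend 'k' → 'kvyyfziql'
k=9: prepend 'o' → 'okvyyfziql'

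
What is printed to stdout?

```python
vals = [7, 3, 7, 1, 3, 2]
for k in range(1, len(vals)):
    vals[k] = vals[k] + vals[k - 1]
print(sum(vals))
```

96

k=1: vals[1] = 3+7 = 10 → [7, 10, 7, 1, 3, 2]
k=2: vals[2] = 7+10 = 17 → [7, 10, 17, 1, 3, 2]
k=3: vals[3] = 1+17 = 18 → [7, 10, 17, 18, 3, 2]
k=4: vals[4] = 3+18 = 21 → [7, 10, 17, 18, 21, 2]
k=5: vals[5] = 2+21 = 23 → [7, 10, 17, 18, 21, 23]
sum = 96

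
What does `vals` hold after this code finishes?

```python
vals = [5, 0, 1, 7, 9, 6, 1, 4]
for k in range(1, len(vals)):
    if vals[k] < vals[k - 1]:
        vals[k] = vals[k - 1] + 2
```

[5, 7, 9, 11, 13, 15, 17, 19]

k=1: 0<5, vals[1] = 5+2 = 7 → [5, 7, 1, 7, 9, 6, 1, 4]
k=2: 1<7, vals[2] = 7+2 = 9 → [5, 7, 9, 7, 9, 6, 1, 4]
k=3: 7<9, vals[3] = 9+2 = 11 → [5, 7, 9, 11, 9, 6, 1, 4]
k=4: 9<11, vals[4] = 11+2 = 13 → [5, 7, 9, 11, 13, 6, 1, 4]
k=5: 6<13, vals[5] = 13+2 = 15 → [5, 7, 9, 11, 13, 15, 1, 4]
k=6: 1<15, vals[6] = 15+2 = 17 → [5, 7, 9, 11, 13, 15, 17, 4]
k=7: 4<17, vals[7] = 17+2 = 19 → [5, 7, 9, 11, 13, 15, 17, 19]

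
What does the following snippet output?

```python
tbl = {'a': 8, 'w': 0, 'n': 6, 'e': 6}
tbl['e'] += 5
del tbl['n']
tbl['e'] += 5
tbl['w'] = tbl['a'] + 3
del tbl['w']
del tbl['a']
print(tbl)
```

{'e': 16}

tbl['e'] = 6+5 = 11 → {'a': 8, 'w': 0, 'n': 6, 'e': 11}
del 'n' → {'a': 8, 'w': 0, 'e': 11}
tbl['e'] = 11+5 = 16 → {'a': 8, 'w': 0, 'e': 16}
tbl['w'] = tbl['a']+3 = 11 → {'a': 8, 'w': 11, 'e': 16}
del 'w' → {'a': 8, 'e': 16}
del 'a' → {'e': 16}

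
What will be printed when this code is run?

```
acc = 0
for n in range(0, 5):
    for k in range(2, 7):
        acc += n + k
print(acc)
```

n=0,k=2: acc = 0+2 = 2
n=0,k=3: acc = 2+3 = 5
n=0,k=4: acc = 5+4 = 9
n=0,k=5: acc = 9+5 = 14
n=0,k=6: acc = 14+6 = 20
n=1,k=2: acc = 20+3 = 23
n=1,k=3: acc = 23+4 = 27
n=1,k=4: acc = 27+5 = 32
n=1,k=5: acc = 32+6 = 38
n=1,k=6: acc = 38+7 = 45
n=2,k=2: acc = 45+4 = 49
n=2,k=3: acc = 49+5 = 54
n=2,k=4: acc = 54+6 = 60
n=2,k=5: acc = 60+7 = 67
n=2,k=6: acc = 67+8 = 75
n=3,k=2: acc = 75+5 = 80
n=3,k=3: acc = 80+6 = 86
n=3,k=4: acc = 86+7 = 93
n=3,k=5: acc = 93+8 = 101
n=3,k=6: acc = 101+9 = 110
n=4,k=2: acc = 110+6 = 116
n=4,k=3: acc = 116+7 = 123
n=4,k=4: acc = 123+8 = 131
n=4,k=5: acc = 131+9 = 140
n=4,k=6: acc = 140+10 = 150

150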